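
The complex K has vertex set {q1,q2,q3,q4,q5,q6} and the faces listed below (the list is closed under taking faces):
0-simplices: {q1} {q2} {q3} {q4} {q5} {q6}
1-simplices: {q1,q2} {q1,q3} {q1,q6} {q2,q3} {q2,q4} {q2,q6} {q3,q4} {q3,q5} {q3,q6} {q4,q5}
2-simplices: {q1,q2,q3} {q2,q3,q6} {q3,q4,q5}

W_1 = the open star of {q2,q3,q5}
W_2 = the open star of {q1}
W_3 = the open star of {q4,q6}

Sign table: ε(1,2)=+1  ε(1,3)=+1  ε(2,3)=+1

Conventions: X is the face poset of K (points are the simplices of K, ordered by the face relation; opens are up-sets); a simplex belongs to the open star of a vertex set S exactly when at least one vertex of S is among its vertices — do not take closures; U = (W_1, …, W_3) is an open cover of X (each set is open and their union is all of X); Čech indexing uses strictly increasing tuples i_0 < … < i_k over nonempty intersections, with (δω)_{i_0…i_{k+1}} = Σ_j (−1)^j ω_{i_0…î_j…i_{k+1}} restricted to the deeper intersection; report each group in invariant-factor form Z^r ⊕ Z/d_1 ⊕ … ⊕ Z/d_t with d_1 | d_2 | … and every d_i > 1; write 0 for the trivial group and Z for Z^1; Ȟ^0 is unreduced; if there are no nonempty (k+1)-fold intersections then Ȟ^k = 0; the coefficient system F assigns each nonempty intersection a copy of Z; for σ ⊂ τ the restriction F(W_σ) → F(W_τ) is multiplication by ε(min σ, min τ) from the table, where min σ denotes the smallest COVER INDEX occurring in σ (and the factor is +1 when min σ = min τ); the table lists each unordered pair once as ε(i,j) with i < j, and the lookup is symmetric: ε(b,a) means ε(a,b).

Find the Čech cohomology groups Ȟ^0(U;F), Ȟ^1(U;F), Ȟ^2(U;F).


Ȟ^0(U;F) ≅ Z, Ȟ^1(U;F) ≅ Z, Ȟ^2(U;F) ≅ 0

nerve of the cover:
  W1={{q2},{q3},{q5},{q1,q2},{q1,q3},{q2,q3},{q2,q4},{q2,q6},{q3,q4},{q3,q5},{q3,q6},{q4,q5},{q1,q2,q3},{q2,q3,q6},{q3,q4,q5}} W2={{q1},{q1,q2},{q1,q3},{q1,q6},{q1,q2,q3}} W3={{q4},{q6},{q1,q6},{q2,q4},{q2,q6},{q3,q4},{q3,q6},{q4,q5},{q2,q3,q6},{q3,q4,q5}}
  W12={{q1,q2},{q1,q3},{q1,q2,q3}} W13={{q2,q4},{q2,q6},{q3,q4},{q3,q6},{q4,q5},{q2,q3,q6},{q3,q4,q5}} W23={{q1,q6}}
C dims 3,3; δ0: rk 2, SNF 1^2
Ȟ^0 = (3 − 2) − 0 = 1, so Ȟ^0 ≅ Z
Ȟ^1 = (3 − 0) − 2 = 1, so Ȟ^1 ≅ Z
Ȟ^2 = (0 − 0) − 0 = 0, so Ȟ^2 ≅ 0


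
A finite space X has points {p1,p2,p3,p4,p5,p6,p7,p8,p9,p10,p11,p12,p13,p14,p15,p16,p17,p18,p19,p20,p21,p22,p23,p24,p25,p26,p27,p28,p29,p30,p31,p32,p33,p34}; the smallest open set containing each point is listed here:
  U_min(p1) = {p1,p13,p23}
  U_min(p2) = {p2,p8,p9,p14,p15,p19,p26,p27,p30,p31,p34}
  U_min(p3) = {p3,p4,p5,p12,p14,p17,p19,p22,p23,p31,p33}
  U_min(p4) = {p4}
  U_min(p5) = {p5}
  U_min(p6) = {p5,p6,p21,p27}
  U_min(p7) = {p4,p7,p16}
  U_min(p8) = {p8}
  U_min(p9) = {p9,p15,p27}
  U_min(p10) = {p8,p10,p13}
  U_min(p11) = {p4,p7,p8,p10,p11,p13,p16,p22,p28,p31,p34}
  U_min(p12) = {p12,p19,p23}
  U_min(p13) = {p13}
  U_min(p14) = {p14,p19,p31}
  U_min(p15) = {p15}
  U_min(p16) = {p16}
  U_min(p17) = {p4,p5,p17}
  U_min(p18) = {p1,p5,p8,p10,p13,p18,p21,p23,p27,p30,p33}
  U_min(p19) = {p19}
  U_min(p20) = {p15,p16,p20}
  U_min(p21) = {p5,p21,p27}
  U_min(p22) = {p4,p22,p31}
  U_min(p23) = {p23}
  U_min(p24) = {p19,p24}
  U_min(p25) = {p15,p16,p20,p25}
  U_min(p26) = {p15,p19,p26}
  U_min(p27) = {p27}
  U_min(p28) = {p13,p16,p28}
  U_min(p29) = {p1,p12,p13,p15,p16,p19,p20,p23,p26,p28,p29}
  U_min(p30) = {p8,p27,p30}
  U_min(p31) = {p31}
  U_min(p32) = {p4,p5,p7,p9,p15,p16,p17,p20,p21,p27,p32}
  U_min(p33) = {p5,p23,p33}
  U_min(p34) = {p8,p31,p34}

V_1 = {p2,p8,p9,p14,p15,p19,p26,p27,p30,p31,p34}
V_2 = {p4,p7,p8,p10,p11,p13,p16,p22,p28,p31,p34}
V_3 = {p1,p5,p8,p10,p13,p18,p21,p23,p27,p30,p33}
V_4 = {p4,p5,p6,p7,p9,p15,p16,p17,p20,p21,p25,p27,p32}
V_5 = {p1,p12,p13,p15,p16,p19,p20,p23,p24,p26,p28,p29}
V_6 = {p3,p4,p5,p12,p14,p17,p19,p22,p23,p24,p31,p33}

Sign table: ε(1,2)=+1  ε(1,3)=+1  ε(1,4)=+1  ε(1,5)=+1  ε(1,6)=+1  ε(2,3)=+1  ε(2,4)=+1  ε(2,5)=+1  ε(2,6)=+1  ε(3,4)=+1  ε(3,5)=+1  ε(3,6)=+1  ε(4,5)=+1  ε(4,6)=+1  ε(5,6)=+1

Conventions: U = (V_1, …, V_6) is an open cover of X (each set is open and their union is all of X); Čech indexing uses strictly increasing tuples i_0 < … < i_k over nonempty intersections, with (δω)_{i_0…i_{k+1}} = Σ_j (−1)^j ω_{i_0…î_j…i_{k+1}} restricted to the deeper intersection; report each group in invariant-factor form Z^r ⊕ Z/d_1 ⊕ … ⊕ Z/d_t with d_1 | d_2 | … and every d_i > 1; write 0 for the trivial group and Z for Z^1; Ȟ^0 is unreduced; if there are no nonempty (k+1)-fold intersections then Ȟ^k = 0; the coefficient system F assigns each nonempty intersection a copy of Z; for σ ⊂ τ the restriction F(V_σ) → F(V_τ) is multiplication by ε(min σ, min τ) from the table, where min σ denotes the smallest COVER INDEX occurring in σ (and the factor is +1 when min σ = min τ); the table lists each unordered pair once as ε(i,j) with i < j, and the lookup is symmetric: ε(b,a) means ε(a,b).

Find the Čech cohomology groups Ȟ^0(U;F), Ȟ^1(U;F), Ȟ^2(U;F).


nerve of the cover:
  V12={p8,p31,p34} V13={p8,p27,p30} V14={p9,p15,p27} V15={p15,p19,p26} V16={p14,p19,p31} V23={p8,p10,p13} V24={p4,p7,p16} V25={p13,p16,p28} V26={p4,p22,p31} V34={p5,p21,p27} V35={p1,p13,p23} V36={p5,p23,p33} V45={p15,p16,p20} V46={p4,p5,p17} V56={p12,p19,p23,p24}
  V123={p8} V126={p31} V134={p27} V145={p15} V156={p19} V235={p13} V245={p16} V246={p4} V346={p5} V356={p23}
C dims 6,15,10; δ0: rk 5, SNF 1^5; δ1: rk 10, SNF 1^9·2
Ȟ^0 = (6 − 5) − 0 = 1, so Ȟ^0 ≅ Z
Ȟ^1 = (15 − 10) − 5 = 0, so Ȟ^1 ≅ 0
Ȟ^2 = (10 − 0) − 10 = 0 plus torsion [2], so Ȟ^2 ≅ Z/2

Ȟ^0 = Z,  Ȟ^1 = 0,  Ȟ^2 = Z/2


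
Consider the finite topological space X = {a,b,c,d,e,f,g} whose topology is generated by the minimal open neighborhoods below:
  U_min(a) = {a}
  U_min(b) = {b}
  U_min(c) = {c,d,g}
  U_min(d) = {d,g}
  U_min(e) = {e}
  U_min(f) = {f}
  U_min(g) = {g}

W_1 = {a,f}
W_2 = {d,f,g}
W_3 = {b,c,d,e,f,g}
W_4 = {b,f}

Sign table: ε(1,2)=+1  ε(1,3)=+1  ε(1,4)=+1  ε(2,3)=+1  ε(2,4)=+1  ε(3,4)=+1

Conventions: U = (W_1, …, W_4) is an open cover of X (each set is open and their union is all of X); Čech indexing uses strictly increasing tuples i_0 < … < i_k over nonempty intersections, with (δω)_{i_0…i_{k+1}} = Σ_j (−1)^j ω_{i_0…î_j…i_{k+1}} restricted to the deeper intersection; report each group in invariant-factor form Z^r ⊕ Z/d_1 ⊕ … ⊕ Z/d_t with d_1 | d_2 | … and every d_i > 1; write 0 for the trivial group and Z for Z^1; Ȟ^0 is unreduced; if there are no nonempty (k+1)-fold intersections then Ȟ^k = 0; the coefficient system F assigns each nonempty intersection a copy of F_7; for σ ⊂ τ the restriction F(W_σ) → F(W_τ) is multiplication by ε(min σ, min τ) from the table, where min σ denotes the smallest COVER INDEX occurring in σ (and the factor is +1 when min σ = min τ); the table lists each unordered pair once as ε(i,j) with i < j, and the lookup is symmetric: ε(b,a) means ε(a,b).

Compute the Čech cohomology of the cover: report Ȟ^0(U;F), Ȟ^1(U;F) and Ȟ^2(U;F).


intersection data:
  W12={f} W13={f} W14={f} W23={d,f,g} W24={f} W34={b,f}
  W123={f} W124={f} W134={f} W234={f}
  W1234={f}
C dims 4,6,4,1; δ0: rk_F7 3; δ1: rk_F7 3; δ2: rk_F7 1
Ȟ^0 = (4 − 3) − 0 = 1, so Ȟ^0 ≅ Z/7
Ȟ^1 = (6 − 3) − 3 = 0, so Ȟ^1 ≅ 0
Ȟ^2 = (4 − 1) − 3 = 0, so Ȟ^2 ≅ 0

Ȟ^0 ≅ Z/7,  Ȟ^1 ≅ 0,  Ȟ^2 ≅ 0


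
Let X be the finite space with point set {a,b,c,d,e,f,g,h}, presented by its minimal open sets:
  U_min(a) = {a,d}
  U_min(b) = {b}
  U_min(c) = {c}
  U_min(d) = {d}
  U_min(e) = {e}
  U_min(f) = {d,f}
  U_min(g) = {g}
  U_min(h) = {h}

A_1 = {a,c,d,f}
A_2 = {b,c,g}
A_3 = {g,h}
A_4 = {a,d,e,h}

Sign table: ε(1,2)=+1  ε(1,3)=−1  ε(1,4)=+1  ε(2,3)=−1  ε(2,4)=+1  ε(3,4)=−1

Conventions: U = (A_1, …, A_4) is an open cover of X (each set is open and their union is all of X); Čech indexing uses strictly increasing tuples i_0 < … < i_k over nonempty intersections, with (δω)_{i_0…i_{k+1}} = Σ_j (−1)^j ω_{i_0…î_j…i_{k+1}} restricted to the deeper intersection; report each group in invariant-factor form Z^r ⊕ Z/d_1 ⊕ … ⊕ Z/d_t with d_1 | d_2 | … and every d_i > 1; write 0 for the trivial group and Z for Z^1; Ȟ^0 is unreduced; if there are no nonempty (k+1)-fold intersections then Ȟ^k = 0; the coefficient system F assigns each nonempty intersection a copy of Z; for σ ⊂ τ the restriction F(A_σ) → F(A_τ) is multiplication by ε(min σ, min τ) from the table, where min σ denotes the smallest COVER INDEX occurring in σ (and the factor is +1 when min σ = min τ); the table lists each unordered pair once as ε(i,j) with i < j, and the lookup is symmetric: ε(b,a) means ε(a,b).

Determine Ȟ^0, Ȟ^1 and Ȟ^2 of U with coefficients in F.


Ȟ^0 = Z, Ȟ^1 = Z, Ȟ^2 = 0

nonempty intersections:
  A12={c} A14={a,d} A23={g} A34={h}
C dims 4,4; δ0: rk 3, SNF 1^3
Ȟ^0: (4−3)−0=1 ⇒ Z
Ȟ^1: (4−0)−3=1 ⇒ Z
Ȟ^2: (0−0)−0=0 ⇒ 0


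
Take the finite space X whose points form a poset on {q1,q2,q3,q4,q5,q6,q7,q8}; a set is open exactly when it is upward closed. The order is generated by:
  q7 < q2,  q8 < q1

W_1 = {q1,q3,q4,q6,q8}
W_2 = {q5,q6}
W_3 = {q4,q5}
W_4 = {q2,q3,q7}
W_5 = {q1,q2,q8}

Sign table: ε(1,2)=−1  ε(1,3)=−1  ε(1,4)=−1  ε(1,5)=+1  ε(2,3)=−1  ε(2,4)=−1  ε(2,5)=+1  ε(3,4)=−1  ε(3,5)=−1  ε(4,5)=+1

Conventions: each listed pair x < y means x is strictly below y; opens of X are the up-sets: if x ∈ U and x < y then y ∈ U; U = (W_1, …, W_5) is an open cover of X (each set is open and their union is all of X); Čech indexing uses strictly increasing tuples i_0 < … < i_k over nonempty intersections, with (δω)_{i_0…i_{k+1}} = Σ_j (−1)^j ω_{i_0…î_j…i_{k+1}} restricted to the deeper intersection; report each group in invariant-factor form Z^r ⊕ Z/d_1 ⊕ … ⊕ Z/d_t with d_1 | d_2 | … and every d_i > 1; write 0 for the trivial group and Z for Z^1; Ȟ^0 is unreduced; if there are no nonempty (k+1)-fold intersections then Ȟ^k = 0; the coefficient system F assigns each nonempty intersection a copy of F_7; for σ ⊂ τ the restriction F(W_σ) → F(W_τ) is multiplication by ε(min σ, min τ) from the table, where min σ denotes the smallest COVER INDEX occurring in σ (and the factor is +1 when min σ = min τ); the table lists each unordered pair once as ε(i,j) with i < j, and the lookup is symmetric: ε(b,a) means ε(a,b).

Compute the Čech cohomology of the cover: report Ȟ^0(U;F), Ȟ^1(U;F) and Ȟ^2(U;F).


nonempty overlaps:
  W12={q6} W13={q4} W14={q3} W15={q1,q8} W23={q5} W45={q2}
C dims 5,6; δ0: rk_F7 5
degree 0: 5−5−0 = 0 → Ȟ^0 ≅ 0
degree 1: 6−0−5 = 1 → Ȟ^1 ≅ Z/7
degree 2: 0−0−0 = 0 → Ȟ^2 ≅ 0

Ȟ^0 ≅ 0; Ȟ^1 ≅ Z/7; Ȟ^2 ≅ 0


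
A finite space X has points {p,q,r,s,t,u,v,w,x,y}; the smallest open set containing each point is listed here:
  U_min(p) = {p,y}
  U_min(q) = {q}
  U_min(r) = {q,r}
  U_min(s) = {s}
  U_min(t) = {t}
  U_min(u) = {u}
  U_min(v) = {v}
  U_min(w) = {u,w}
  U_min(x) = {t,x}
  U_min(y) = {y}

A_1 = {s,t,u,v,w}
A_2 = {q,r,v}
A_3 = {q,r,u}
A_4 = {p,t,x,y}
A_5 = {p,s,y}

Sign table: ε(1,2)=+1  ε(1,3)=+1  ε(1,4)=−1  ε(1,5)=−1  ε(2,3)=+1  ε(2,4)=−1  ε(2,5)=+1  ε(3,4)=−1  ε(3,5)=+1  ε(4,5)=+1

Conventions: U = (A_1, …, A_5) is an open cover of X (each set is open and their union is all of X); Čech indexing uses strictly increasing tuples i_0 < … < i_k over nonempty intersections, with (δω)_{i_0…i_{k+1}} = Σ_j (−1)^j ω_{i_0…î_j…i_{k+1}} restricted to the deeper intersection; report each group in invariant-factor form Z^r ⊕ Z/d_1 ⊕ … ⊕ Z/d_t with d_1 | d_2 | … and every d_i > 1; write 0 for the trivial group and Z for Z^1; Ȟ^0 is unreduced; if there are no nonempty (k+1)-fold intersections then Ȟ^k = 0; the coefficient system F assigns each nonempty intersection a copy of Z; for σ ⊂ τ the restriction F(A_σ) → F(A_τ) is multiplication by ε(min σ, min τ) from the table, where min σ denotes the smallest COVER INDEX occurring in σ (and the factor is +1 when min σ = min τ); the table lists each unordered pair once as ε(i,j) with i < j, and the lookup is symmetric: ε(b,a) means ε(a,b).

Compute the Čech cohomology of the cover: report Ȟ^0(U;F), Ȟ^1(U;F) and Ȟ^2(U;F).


intersection data:
  A12={v} A13={u} A14={t} A15={s} A23={q,r} A45={p,y}
C dims 5,6; δ0: rk 4, SNF 1^4
Ȟ^0 = (5 − 4) − 0 = 1, so Ȟ^0 ≅ Z
Ȟ^1 = (6 − 0) − 4 = 2, so Ȟ^1 ≅ Z^2
Ȟ^2 = (0 − 0) − 0 = 0, so Ȟ^2 ≅ 0

Ȟ^0 = Z, Ȟ^1 = Z^2, Ȟ^2 = 0


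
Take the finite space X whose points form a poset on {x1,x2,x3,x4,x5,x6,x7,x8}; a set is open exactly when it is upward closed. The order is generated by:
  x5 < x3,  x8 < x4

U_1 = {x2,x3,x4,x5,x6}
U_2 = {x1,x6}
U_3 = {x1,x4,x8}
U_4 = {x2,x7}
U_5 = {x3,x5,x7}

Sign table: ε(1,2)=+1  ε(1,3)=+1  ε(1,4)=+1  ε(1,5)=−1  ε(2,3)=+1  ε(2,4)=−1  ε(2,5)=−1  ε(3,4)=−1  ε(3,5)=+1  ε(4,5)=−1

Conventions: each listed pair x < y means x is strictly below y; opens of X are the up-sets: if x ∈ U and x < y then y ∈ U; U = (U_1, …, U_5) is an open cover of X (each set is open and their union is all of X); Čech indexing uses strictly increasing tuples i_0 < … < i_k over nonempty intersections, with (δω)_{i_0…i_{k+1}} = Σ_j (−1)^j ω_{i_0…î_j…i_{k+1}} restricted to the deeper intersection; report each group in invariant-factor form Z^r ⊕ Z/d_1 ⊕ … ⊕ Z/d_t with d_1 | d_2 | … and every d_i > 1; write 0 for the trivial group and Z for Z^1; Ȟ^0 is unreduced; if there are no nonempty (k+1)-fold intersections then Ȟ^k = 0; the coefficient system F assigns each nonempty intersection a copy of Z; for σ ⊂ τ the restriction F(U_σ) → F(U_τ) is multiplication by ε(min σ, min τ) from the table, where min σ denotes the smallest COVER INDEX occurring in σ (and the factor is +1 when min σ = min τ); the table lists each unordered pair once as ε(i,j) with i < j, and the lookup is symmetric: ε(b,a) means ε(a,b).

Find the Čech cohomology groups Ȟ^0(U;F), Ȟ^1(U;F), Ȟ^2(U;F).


Ȟ^0 = Z; Ȟ^1 = Z^2; Ȟ^2 = 0

cover nerve:
  U12={x6} U13={x4} U14={x2} U15={x3,x5} U23={x1} U45={x7}
C dims 5,6; δ0: rk 4, SNF 1^4
Ȟ^0: (5−4)−0=1 ⇒ Z
Ȟ^1: (6−0)−4=2 ⇒ Z^2
Ȟ^2: (0−0)−0=0 ⇒ 0


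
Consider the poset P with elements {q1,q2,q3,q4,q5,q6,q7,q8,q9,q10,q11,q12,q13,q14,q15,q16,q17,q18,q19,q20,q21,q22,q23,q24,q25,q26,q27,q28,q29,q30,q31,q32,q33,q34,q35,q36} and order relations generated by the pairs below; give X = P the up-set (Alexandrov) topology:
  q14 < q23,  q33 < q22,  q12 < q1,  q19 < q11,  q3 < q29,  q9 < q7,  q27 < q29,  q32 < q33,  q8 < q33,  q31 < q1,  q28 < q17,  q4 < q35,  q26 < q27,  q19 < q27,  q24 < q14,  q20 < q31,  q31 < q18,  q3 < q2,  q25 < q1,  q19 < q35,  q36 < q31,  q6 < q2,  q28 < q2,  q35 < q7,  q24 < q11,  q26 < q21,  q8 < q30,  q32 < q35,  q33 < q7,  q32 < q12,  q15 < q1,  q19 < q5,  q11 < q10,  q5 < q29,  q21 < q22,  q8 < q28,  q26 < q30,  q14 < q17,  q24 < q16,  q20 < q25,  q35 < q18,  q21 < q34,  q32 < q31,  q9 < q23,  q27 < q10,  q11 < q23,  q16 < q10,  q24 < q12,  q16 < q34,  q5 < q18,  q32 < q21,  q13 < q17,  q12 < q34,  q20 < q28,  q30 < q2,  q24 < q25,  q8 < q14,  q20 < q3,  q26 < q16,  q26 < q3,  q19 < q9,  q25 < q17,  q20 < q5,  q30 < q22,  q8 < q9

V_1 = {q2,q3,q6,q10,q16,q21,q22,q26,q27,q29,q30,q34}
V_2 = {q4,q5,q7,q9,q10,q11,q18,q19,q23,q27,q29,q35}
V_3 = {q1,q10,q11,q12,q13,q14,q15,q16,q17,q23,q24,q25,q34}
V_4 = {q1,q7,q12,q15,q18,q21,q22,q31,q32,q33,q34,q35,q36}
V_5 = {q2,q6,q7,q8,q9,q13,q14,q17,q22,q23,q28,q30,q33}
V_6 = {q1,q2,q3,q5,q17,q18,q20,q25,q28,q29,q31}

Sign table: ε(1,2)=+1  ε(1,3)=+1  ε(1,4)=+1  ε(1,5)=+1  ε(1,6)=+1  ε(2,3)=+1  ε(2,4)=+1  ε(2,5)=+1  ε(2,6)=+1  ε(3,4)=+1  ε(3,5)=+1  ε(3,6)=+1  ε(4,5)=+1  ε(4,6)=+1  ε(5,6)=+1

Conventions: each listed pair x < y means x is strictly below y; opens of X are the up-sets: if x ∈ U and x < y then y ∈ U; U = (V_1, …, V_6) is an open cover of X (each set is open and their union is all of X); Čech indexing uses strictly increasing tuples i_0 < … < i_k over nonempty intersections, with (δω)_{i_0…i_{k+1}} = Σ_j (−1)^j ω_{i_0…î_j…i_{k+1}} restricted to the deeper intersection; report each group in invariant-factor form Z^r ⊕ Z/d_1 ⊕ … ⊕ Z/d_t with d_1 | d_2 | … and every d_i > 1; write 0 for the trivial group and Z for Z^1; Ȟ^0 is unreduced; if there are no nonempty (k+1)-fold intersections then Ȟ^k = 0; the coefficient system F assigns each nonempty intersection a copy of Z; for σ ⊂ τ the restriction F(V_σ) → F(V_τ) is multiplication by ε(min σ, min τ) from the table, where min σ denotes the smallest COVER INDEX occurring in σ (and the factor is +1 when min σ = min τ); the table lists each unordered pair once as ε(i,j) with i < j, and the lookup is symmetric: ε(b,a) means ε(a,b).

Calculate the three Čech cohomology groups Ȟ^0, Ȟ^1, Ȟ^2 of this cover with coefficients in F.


Ȟ^0(U;F) ≅ Z; Ȟ^1(U;F) ≅ 0; Ȟ^2(U;F) ≅ Z/2

intersection data:
  V12={q10,q27,q29} V13={q10,q16,q34} V14={q21,q22,q34} V15={q2,q6,q22,q30} V16={q2,q3,q29} V23={q10,q11,q23} V24={q7,q18,q35} V25={q7,q9,q23} V26={q5,q18,q29} V34={q1,q12,q15,q34} V35={q13,q14,q17,q23} V36={q1,q17,q25} V45={q7,q22,q33} V46={q1,q18,q31} V56={q2,q17,q28}
  V123={q10} V126={q29} V134={q34} V145={q22} V156={q2} V235={q23} V245={q7} V246={q18} V346={q1} V356={q17}
C dims 6,15,10; δ0: rk 5, SNF 1^5; δ1: rk 10, SNF 1^9·2
Ȟ^0 = (6 − 5) − 0 = 1, so Ȟ^0 ≅ Z
Ȟ^1 = (15 − 10) − 5 = 0, so Ȟ^1 ≅ 0
Ȟ^2 = (10 − 0) − 10 = 0 plus torsion [2], so Ȟ^2 ≅ Z/2


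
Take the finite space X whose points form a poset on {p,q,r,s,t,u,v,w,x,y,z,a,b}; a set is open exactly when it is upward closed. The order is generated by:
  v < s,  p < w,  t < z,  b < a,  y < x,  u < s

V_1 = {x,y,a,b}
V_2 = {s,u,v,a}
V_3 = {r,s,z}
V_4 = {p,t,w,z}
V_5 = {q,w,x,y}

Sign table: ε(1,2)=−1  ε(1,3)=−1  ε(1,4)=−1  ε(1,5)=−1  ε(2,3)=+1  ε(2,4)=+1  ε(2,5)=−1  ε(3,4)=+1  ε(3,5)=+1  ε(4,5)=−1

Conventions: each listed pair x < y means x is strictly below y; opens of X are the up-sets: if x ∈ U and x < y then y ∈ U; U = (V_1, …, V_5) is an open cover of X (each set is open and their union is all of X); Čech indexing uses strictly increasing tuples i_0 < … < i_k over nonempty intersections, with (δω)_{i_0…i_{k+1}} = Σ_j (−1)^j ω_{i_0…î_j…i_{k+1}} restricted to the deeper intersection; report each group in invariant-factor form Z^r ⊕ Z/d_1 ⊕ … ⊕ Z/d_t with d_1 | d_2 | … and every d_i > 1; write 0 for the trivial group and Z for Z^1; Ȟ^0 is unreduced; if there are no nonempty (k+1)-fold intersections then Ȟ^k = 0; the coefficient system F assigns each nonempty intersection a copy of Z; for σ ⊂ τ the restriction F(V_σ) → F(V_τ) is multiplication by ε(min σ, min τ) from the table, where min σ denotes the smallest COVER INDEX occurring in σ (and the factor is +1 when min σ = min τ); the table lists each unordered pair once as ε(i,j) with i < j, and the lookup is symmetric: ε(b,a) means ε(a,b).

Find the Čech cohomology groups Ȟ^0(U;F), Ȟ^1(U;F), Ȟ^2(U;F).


nerve of the cover:
  V12={a} V15={x,y} V23={s} V34={z} V45={w}
C dims 5,5; δ0: rk 5, SNF 1^4·2
Ȟ^0 = (5 − 5) − 0 = 0, so Ȟ^0 ≅ 0
Ȟ^1 = (5 − 0) − 5 = 0 plus torsion [2], so Ȟ^1 ≅ Z/2
Ȟ^2 = (0 − 0) − 0 = 0, so Ȟ^2 ≅ 0

Ȟ^0 = 0; Ȟ^1 = Z/2; Ȟ^2 = 0


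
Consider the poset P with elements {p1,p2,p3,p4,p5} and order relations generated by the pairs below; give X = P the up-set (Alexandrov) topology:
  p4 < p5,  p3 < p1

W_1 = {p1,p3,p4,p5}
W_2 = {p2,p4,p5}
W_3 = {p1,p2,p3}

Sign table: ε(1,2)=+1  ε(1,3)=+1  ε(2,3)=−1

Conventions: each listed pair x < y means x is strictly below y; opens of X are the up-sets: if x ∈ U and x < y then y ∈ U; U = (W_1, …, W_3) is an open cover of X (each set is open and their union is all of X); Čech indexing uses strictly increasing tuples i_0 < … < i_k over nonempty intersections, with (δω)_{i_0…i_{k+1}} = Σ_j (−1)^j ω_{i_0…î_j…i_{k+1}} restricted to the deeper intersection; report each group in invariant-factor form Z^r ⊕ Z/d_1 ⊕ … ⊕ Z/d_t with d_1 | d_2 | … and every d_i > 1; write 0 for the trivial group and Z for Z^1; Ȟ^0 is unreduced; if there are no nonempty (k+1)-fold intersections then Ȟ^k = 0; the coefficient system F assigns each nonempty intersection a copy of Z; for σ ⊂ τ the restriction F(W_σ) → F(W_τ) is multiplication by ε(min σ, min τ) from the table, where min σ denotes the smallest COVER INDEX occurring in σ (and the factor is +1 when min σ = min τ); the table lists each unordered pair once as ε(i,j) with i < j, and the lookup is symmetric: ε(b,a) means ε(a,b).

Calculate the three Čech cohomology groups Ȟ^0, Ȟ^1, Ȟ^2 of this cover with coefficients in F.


nonempty intersections:
  W12={p4,p5} W13={p1,p3} W23={p2}
C dims 3,3; δ0: rk 3, SNF 1^2·2
Ȟ^0: (3−3)−0=0 ⇒ 0
Ȟ^1: (3−0)−3=0 plus torsion [2] ⇒ Z/2
Ȟ^2: (0−0)−0=0 ⇒ 0

Ȟ^0(U;F) ≅ 0; Ȟ^1(U;F) ≅ Z/2; Ȟ^2(U;F) ≅ 0


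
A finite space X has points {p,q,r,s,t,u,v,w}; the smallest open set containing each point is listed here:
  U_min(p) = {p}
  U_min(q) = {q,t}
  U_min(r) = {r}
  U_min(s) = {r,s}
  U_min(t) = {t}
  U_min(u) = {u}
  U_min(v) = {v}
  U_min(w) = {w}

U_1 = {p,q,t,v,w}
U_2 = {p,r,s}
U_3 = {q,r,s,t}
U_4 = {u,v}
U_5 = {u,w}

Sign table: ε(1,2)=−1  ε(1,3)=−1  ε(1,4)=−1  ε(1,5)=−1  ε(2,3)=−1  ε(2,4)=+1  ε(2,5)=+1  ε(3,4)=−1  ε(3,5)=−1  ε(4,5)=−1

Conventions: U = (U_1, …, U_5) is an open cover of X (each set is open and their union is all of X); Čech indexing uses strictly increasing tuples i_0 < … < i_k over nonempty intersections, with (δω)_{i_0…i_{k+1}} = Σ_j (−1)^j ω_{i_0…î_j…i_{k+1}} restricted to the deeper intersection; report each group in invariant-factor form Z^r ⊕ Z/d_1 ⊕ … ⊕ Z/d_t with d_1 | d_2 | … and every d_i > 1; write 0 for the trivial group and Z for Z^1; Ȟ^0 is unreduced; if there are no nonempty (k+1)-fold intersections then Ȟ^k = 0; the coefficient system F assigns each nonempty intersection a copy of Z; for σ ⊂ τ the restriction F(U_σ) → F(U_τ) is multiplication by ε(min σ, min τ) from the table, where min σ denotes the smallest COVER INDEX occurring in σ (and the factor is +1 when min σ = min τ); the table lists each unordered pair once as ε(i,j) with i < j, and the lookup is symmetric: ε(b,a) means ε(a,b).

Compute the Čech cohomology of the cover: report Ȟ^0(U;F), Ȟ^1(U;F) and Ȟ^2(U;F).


intersection data:
  U12={p} U13={q,t} U14={v} U15={w} U23={r,s} U45={u}
C dims 5,6; δ0: rk 5, SNF 1^4·2
Ȟ^0 = (5 − 5) − 0 = 0, so Ȟ^0 ≅ 0
Ȟ^1 = (6 − 0) − 5 = 1 plus torsion [2], so Ȟ^1 ≅ Z ⊕ Z/2
Ȟ^2 = (0 − 0) − 0 = 0, so Ȟ^2 ≅ 0

Ȟ^0 = 0, Ȟ^1 = Z ⊕ Z/2, Ȟ^2 = 0


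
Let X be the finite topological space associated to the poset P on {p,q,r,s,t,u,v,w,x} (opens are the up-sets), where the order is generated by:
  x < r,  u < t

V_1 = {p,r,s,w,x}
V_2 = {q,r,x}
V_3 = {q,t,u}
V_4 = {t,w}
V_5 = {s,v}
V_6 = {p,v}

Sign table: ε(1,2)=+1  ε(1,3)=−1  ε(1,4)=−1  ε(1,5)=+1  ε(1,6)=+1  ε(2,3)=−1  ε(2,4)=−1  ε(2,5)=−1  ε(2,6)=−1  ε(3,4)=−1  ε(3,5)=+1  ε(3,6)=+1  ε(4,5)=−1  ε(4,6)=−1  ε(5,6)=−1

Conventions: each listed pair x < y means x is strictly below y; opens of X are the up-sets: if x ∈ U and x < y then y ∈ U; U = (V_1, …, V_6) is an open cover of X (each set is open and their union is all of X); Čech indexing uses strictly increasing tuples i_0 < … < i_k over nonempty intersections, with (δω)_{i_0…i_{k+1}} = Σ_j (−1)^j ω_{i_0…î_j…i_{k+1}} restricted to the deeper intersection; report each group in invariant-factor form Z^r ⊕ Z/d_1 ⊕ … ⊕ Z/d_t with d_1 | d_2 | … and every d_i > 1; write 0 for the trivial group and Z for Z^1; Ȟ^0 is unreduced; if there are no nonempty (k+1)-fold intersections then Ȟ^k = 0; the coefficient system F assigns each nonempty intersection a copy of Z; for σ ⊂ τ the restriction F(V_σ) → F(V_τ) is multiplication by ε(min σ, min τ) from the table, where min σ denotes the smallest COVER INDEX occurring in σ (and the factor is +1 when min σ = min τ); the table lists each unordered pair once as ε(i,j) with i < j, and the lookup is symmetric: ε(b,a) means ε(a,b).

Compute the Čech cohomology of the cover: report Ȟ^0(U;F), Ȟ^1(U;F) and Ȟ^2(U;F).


nonempty overlaps:
  V12={r,x} V14={w} V15={s} V16={p} V23={q} V34={t} V56={v}
C dims 6,7; δ0: rk 6, SNF 1^5·2
degree 0: 6−6−0 = 0 → Ȟ^0 ≅ 0
degree 1: 7−0−6 = 1 plus torsion [2] → Ȟ^1 ≅ Z ⊕ Z/2
degree 2: 0−0−0 = 0 → Ȟ^2 ≅ 0

Ȟ^0(U;F) ≅ 0, Ȟ^1(U;F) ≅ Z ⊕ Z/2, Ȟ^2(U;F) ≅ 0


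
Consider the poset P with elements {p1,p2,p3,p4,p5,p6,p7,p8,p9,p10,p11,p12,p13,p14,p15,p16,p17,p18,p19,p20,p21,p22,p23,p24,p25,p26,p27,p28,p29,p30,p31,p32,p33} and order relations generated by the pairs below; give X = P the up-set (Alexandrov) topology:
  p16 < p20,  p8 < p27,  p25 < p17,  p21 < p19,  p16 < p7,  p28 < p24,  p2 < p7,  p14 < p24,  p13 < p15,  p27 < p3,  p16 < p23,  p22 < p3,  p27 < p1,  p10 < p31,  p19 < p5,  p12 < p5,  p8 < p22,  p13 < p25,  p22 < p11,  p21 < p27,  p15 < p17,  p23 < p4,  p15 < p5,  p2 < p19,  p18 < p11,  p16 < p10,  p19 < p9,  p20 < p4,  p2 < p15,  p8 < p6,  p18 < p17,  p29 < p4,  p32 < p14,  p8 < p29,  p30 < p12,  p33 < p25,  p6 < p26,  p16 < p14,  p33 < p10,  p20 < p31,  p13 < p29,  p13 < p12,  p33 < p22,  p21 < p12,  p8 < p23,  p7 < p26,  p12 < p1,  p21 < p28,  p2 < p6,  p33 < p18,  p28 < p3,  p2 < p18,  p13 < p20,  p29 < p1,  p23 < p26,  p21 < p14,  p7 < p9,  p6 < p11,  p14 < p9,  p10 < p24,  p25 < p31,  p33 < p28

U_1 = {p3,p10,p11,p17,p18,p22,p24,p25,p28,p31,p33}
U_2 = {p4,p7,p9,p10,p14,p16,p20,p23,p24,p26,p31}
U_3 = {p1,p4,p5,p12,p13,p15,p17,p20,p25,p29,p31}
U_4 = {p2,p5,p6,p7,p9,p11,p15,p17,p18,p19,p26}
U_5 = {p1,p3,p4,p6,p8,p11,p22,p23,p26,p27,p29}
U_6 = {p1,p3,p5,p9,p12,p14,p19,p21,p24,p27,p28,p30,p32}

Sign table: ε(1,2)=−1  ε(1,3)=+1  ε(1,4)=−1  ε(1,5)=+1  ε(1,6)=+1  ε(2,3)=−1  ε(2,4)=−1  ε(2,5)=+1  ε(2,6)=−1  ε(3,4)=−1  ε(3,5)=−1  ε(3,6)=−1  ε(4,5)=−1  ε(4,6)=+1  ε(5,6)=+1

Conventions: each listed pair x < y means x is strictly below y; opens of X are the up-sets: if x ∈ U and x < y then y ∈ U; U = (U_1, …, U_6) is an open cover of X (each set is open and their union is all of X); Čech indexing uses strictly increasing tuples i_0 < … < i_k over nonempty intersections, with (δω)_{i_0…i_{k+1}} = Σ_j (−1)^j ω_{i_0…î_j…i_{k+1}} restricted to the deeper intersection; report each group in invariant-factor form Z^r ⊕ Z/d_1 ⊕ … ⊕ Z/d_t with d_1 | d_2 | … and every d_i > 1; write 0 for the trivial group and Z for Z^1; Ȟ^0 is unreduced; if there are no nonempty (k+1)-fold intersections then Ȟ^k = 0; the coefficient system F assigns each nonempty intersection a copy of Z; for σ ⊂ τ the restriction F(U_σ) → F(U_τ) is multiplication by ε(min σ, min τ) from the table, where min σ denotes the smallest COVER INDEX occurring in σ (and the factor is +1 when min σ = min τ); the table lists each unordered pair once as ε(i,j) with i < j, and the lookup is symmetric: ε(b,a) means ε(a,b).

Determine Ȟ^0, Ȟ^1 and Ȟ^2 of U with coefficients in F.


nonempty overlaps:
  U12={p10,p24,p31} U13={p17,p25,p31} U14={p11,p17,p18} U15={p3,p11,p22} U16={p3,p24,p28} U23={p4,p20,p31} U24={p7,p9,p26} U25={p4,p23,p26} U26={p9,p14,p24} U34={p5,p15,p17} U35={p1,p4,p29} U36={p1,p5,p12} U45={p6,p11,p26} U46={p5,p9,p19} U56={p1,p3,p27}
  U123={p31} U126={p24} U134={p17} U145={p11} U156={p3} U235={p4} U245={p26} U246={p9} U346={p5} U356={p1}
C dims 6,15,10; δ0: rk 6, SNF 1^5·2; δ1: rk 9, SNF 1^9
degree 0: 6−6−0 = 0 → Ȟ^0 ≅ 0
degree 1: 15−9−6 = 0 plus torsion [2] → Ȟ^1 ≅ Z/2
degree 2: 10−0−9 = 1 → Ȟ^2 ≅ Z

Ȟ^0 ≅ 0,  Ȟ^1 ≅ Z/2,  Ȟ^2 ≅ Z


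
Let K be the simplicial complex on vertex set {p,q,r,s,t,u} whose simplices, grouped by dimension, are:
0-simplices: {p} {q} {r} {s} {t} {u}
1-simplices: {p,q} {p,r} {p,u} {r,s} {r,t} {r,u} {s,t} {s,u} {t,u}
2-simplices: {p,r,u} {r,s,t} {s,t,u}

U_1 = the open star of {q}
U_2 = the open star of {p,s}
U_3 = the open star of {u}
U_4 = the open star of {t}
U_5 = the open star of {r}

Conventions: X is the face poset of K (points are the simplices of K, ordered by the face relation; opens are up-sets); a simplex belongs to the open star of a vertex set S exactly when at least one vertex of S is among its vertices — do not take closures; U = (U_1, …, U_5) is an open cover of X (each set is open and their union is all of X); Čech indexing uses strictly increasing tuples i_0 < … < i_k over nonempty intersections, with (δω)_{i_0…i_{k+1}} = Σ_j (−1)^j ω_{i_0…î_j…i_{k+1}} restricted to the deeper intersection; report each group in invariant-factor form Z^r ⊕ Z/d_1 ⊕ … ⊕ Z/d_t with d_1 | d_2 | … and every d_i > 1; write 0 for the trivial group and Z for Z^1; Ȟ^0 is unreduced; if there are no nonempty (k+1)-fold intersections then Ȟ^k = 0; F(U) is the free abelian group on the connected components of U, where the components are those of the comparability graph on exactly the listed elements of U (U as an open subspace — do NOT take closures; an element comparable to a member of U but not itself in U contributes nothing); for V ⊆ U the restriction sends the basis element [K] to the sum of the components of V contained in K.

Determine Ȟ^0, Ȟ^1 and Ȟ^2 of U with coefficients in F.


nerve simplices:
  U1={{q},{p,q}} U2={{p},{s},{p,q},{p,r},{p,u},{r,s},{s,t},{s,u},{p,r,u},{r,s,t},{s,t,u}} U3={{u},{p,u},{r,u},{s,u},{t,u},{p,r,u},{s,t,u}} U4={{t},{r,t},{s,t},{t,u},{r,s,t},{s,t,u}} U5={{r},{p,r},{r,s},{r,t},{r,u},{p,r,u},{r,s,t}}
  U12={{p,q}} U23={{p,u},{s,u},{p,r,u},{s,t,u}} U24={{s,t},{r,s,t},{s,t,u}} U25={{p,r},{r,s},{p,r,u},{r,s,t}} U34={{t,u},{s,t,u}} U35={{r,u},{p,r,u}} U45={{r,t},{r,s,t}}
  U234={{s,t,u}} U235={{p,r,u}} U245={{r,s,t}}
components per intersection:
  U1: {{q},{p,q}}
  U2: {{p},{p,q},{p,r},{p,u},{p,r,u}} {{s},{r,s},{s,t},{s,u},{r,s,t},{s,t,u}}
  U3: {{u},{p,u},{r,u},{s,u},{t,u},{p,r,u},{s,t,u}}
  U4: {{t},{r,t},{s,t},{t,u},{r,s,t},{s,t,u}}
  U5: {{r},{p,r},{r,s},{r,t},{r,u},{p,r,u},{r,s,t}}
  U12: {{p,q}}
  U23: {{p,u},{p,r,u}} {{s,u},{s,t,u}}
  U24: {{s,t},{r,s,t},{s,t,u}}
  U25: {{p,r},{p,r,u}} {{r,s},{r,s,t}}
  U34: {{t,u},{s,t,u}}
  U35: {{r,u},{p,r,u}}
  U45: {{r,t},{r,s,t}}
  U234: {{s,t,u}}
  U235: {{p,r,u}}
  U245: {{r,s,t}}
C dims 6,9,3; δ0: rk 5, SNF 1^5; δ1: rk 3, SNF 1^3
degree 0: 6−5−0 = 1 → Ȟ^0 ≅ Z
degree 1: 9−3−5 = 1 → Ȟ^1 ≅ Z
degree 2: 3−0−3 = 0 → Ȟ^2 ≅ 0

Ȟ^0(U;F) ≅ Z,  Ȟ^1(U;F) ≅ Z,  Ȟ^2(U;F) ≅ 0


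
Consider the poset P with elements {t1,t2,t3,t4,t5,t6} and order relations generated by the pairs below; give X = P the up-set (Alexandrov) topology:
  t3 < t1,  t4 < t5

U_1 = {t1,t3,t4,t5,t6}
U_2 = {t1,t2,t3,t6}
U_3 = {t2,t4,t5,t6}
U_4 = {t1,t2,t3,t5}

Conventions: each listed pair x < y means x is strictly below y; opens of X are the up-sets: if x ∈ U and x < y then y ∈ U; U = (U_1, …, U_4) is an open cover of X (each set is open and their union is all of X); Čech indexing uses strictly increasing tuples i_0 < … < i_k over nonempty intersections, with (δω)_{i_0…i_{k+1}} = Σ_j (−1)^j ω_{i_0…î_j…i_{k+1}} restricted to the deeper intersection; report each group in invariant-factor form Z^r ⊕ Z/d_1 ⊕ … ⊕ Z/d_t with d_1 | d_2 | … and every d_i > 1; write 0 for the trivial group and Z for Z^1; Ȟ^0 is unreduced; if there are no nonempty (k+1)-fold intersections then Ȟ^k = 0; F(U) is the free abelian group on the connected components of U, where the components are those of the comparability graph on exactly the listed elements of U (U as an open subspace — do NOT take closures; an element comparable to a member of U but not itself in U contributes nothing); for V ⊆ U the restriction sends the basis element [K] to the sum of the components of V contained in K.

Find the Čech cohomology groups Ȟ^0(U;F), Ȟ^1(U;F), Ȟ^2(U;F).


nerve simplices:
  U12={t1,t3,t6} U13={t4,t5,t6} U14={t1,t3,t5} U23={t2,t6} U24={t1,t2,t3} U34={t2,t5}
  U123={t6} U124={t1,t3} U134={t5} U234={t2}
components per intersection:
  U1: {t1,t3} {t4,t5} {t6}
  U2: {t1,t3} {t2} {t6}
  U3: {t2} {t4,t5} {t6}
  U4: {t1,t3} {t2} {t5}
  U12: {t1,t3} {t6}
  U13: {t4,t5} {t6}
  U14: {t1,t3} {t5}
  U23: {t2} {t6}
  U24: {t1,t3} {t2}
  U34: {t2} {t5}
  U123: {t6}
  U124: {t1,t3}
  U134: {t5}
  U234: {t2}
C dims 12,12,4; δ0: rk 8, SNF 1^8; δ1: rk 4, SNF 1^4
degree 0: 12−8−0 = 4 → Ȟ^0 ≅ Z^4
degree 1: 12−4−8 = 0 → Ȟ^1 ≅ 0
degree 2: 4−0−4 = 0 → Ȟ^2 ≅ 0

Ȟ^0 = Z^4, Ȟ^1 = 0 and Ȟ^2 = 0


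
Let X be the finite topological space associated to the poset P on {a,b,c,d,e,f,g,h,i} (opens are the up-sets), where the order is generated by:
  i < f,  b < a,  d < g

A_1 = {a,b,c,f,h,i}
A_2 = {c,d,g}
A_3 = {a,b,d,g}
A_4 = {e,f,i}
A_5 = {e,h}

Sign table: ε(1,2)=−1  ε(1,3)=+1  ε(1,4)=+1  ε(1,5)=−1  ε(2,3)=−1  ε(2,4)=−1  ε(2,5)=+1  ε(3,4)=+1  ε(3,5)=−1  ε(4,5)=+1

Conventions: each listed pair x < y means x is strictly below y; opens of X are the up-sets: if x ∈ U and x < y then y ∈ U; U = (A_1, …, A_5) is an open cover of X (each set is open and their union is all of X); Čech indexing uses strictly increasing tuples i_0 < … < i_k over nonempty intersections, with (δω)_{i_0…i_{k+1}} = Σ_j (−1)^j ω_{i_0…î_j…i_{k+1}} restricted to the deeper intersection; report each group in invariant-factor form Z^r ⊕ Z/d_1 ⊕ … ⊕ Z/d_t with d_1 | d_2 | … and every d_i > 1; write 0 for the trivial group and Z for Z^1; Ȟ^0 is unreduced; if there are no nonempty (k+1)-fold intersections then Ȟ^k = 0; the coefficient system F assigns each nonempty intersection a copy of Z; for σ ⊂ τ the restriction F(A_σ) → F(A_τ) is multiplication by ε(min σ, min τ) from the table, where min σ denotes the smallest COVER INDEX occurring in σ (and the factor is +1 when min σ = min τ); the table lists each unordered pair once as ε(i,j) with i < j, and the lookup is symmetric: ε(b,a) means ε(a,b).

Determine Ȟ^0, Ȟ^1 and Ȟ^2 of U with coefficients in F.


Ȟ^0 = 0, Ȟ^1 = Z ⊕ Z/2, Ȟ^2 = 0

nonempty intersections:
  A12={c} A13={a,b} A14={f,i} A15={h} A23={d,g} A45={e}
C dims 5,6; δ0: rk 5, SNF 1^4·2
Ȟ^0: (5−5)−0=0 ⇒ 0
Ȟ^1: (6−0)−5=1 plus torsion [2] ⇒ Z ⊕ Z/2
Ȟ^2: (0−0)−0=0 ⇒ 0


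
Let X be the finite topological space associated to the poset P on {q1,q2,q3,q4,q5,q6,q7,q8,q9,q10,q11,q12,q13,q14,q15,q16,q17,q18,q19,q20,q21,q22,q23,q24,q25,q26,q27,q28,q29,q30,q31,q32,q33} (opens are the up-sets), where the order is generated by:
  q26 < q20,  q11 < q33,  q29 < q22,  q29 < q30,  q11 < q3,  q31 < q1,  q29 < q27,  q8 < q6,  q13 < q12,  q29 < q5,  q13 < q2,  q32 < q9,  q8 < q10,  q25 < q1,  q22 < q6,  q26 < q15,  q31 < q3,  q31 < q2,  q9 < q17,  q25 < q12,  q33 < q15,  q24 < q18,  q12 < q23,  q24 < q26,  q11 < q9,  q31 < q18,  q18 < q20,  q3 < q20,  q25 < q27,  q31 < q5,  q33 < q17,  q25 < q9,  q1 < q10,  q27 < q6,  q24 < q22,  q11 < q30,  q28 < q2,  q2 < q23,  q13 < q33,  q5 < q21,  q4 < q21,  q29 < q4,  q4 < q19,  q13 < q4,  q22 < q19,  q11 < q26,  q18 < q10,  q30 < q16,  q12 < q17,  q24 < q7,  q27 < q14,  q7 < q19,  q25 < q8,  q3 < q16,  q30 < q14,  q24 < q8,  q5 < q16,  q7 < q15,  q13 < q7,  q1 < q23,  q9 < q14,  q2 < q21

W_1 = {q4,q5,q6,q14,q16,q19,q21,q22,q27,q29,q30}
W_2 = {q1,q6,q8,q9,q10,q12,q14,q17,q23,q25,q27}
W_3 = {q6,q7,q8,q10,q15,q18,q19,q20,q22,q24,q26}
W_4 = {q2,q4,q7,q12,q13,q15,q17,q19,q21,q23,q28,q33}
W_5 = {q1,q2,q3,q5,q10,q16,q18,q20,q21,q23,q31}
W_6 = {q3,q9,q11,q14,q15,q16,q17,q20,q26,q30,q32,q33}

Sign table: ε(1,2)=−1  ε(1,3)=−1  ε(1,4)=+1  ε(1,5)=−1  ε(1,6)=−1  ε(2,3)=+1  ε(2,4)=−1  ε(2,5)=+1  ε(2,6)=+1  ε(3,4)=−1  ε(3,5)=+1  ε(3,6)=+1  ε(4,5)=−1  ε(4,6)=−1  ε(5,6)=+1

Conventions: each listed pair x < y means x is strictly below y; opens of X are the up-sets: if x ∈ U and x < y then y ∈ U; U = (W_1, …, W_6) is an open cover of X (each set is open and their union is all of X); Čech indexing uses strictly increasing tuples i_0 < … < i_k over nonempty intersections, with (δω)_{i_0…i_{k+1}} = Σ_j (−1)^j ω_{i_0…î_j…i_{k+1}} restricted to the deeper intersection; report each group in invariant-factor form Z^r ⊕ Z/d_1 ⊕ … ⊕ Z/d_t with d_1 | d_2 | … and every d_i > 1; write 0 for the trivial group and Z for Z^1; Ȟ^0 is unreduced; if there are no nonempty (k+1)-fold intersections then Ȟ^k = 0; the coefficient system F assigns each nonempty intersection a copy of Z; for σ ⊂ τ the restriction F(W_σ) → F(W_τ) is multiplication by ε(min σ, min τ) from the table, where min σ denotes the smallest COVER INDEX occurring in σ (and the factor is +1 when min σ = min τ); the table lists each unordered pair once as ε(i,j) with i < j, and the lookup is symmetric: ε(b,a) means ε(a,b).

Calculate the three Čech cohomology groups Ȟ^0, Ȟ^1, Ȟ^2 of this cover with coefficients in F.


Ȟ^0 ≅ Z, Ȟ^1 ≅ 0, Ȟ^2 ≅ Z/2

nonempty overlaps:
  W12={q6,q14,q27} W13={q6,q19,q22} W14={q4,q19,q21} W15={q5,q16,q21} W16={q14,q16,q30} W23={q6,q8,q10} W24={q12,q17,q23} W25={q1,q10,q23} W26={q9,q14,q17} W34={q7,q15,q19} W35={q10,q18,q20} W36={q15,q20,q26} W45={q2,q21,q23} W46={q15,q17,q33} W56={q3,q16,q20}
  W123={q6} W126={q14} W134={q19} W145={q21} W156={q16} W235={q10} W245={q23} W246={q17} W346={q15} W356={q20}
C dims 6,15,10; δ0: rk 5, SNF 1^5; δ1: rk 10, SNF 1^9·2
degree 0: 6−5−0 = 1 → Ȟ^0 ≅ Z
degree 1: 15−10−5 = 0 → Ȟ^1 ≅ 0
degree 2: 10−0−10 = 0 plus torsion [2] → Ȟ^2 ≅ Z/2


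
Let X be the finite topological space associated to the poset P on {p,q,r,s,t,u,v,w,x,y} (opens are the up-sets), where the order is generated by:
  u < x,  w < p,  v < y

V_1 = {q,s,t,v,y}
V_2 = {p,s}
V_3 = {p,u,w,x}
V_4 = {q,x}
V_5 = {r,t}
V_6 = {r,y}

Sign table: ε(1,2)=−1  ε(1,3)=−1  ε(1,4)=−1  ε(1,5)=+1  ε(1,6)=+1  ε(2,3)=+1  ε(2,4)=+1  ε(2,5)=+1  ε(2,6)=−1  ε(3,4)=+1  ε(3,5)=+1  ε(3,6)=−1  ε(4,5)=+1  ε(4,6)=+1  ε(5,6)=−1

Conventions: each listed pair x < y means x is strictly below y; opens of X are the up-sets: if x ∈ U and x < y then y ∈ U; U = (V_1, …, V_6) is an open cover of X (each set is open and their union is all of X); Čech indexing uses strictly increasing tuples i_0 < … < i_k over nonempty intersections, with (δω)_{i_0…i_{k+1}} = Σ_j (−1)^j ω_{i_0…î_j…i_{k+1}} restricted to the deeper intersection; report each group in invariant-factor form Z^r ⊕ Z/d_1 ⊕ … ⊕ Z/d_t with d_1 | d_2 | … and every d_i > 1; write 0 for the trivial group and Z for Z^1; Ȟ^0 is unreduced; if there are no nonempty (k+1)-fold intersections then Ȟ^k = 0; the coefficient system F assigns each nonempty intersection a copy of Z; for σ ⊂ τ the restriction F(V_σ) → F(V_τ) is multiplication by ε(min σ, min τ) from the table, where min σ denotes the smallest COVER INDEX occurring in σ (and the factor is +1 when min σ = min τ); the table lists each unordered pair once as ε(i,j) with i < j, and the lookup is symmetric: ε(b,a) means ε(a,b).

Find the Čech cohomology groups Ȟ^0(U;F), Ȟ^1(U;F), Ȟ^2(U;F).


cover nerve:
  V12={s} V14={q} V15={t} V16={y} V23={p} V34={x} V56={r}
C dims 6,7; δ0: rk 6, SNF 1^5·2
Ȟ^0: (6−6)−0=0 ⇒ 0
Ȟ^1: (7−0)−6=1 plus torsion [2] ⇒ Z ⊕ Z/2
Ȟ^2: (0−0)−0=0 ⇒ 0

Ȟ^0 = 0, Ȟ^1 = Z ⊕ Z/2 and Ȟ^2 = 0


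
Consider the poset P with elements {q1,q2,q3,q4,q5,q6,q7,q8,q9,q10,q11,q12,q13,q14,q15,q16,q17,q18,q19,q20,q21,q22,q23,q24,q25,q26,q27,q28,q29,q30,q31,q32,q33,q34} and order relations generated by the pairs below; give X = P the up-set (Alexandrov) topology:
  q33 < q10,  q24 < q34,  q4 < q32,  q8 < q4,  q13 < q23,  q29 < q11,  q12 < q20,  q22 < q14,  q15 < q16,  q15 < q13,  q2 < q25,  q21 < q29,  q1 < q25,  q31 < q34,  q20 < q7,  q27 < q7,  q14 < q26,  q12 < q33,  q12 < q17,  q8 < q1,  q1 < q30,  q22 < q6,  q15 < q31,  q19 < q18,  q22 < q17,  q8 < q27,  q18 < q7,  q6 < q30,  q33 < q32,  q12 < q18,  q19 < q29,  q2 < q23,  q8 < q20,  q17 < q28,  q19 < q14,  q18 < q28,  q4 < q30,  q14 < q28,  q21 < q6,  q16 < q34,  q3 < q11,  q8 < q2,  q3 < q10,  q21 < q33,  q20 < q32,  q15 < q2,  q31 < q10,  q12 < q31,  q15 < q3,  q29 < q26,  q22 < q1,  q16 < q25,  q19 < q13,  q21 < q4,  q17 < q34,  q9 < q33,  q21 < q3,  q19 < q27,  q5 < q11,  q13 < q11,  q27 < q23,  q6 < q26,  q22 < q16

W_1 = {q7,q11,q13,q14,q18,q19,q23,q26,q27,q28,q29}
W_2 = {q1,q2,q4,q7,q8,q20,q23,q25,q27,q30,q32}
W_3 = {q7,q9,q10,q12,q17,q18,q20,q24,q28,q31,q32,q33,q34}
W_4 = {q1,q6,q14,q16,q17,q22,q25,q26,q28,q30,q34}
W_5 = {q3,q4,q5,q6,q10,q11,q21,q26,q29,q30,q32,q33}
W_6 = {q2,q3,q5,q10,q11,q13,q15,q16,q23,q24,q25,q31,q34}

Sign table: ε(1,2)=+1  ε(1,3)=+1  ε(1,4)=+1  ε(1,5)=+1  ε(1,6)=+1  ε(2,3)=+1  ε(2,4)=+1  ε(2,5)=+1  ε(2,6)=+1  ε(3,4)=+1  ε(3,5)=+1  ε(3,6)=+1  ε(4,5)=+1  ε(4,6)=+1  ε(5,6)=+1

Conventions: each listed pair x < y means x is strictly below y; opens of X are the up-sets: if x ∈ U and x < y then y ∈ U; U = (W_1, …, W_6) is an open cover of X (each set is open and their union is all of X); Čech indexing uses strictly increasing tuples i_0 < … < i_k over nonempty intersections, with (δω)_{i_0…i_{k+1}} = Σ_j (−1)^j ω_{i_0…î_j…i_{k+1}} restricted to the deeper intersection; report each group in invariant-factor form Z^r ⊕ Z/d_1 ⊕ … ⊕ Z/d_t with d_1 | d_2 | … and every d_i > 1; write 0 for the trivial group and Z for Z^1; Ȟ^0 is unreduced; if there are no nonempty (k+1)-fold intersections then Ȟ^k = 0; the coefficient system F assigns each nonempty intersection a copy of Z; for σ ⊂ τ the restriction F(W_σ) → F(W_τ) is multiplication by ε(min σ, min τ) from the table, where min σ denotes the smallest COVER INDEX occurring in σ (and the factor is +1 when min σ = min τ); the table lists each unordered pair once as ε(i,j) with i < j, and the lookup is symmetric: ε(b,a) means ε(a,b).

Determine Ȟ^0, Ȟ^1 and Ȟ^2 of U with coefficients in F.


Ȟ^0(U;F) ≅ Z,  Ȟ^1(U;F) ≅ 0,  Ȟ^2(U;F) ≅ Z/2

nerve simplices:
  W12={q7,q23,q27} W13={q7,q18,q28} W14={q14,q26,q28} W15={q11,q26,q29} W16={q11,q13,q23} W23={q7,q20,q32} W24={q1,q25,q30} W25={q4,q30,q32} W26={q2,q23,q25} W34={q17,q28,q34} W35={q10,q32,q33} W36={q10,q24,q31,q34} W45={q6,q26,q30} W46={q16,q25,q34} W56={q3,q5,q10,q11}
  W123={q7} W126={q23} W134={q28} W145={q26} W156={q11} W235={q32} W245={q30} W246={q25} W346={q34} W356={q10}
C dims 6,15,10; δ0: rk 5, SNF 1^5; δ1: rk 10, SNF 1^9·2
degree 0: 6−5−0 = 1 → Ȟ^0 ≅ Z
degree 1: 15−10−5 = 0 → Ȟ^1 ≅ 0
degree 2: 10−0−10 = 0 plus torsion [2] → Ȟ^2 ≅ Z/2
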